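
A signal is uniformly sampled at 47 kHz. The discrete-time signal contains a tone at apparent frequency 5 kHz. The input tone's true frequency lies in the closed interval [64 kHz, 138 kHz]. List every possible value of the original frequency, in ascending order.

Frequencies that alias to 5 kHz are k·fs ± 5 kHz for integer k ≥ 0.
k=0: 5 kHz.
k=1: 42 kHz, 52 kHz.
k=2: 89 kHz, 99 kHz.
k=3: 136 kHz, 146 kHz.
k=4: 183 kHz, 193 kHz.
Within [64 kHz, 138 kHz]: 89 kHz, 99 kHz, 136 kHz.

89 kHz, 99 kHz, 136 kHz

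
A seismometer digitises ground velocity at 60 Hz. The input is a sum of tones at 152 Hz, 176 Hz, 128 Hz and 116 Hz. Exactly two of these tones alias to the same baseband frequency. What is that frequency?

fs/2 = 30 Hz.
152 Hz mod fs = 32 Hz.
32 Hz > fs/2 = 30 Hz, folds to fs − 32 Hz = 28 Hz.
176 Hz mod fs = 56 Hz.
56 Hz > fs/2 = 30 Hz, folds to fs − 56 Hz = 4 Hz.
128 Hz mod fs = 8 Hz.
8 Hz ≤ fs/2 = 30 Hz, appears at 8 Hz.
116 Hz mod fs = 56 Hz.
56 Hz > fs/2 = 30 Hz, folds to fs − 56 Hz = 4 Hz.
116 Hz and 176 Hz both map to 4 Hz.

4 Hz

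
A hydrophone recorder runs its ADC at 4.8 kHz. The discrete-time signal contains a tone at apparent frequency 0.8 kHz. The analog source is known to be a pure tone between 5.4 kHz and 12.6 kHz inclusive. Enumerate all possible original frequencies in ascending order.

Frequencies that alias to 0.8 kHz are k·fs ± 0.8 kHz for integer k ≥ 0.
k=0: 0.8 kHz.
k=1: 4 kHz, 5.6 kHz.
k=2: 8.8 kHz, 10.4 kHz.
k=3: 13.6 kHz, 15.2 kHz.
Within [5.4 kHz, 12.6 kHz]: 5.6 kHz, 8.8 kHz, 10.4 kHz.

5.6 kHz, 8.8 kHz, 10.4 kHz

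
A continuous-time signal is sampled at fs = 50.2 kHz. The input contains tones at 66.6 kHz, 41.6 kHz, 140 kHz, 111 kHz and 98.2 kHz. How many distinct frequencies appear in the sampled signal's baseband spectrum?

4

fs/2 = 25.1 kHz.
66.6 kHz mod fs = 16.4 kHz.
16.4 kHz ≤ fs/2 = 25.1 kHz, appears at 16.4 kHz.
41.6 kHz > fs/2 = 25.1 kHz, folds to fs − 41.6 kHz = 8.6 kHz.
140 kHz mod fs = 39.6 kHz.
39.6 kHz > fs/2 = 25.1 kHz, folds to fs − 39.6 kHz = 10.6 kHz.
111 kHz mod fs = 10.6 kHz.
10.6 kHz ≤ fs/2 = 25.1 kHz, appears at 10.6 kHz.
98.2 kHz mod fs = 48 kHz.
48 kHz > fs/2 = 25.1 kHz, folds to fs − 48 kHz = 2.2 kHz.
Distinct values: {2.2 kHz, 8.6 kHz, 10.6 kHz, 16.4 kHz} → 4.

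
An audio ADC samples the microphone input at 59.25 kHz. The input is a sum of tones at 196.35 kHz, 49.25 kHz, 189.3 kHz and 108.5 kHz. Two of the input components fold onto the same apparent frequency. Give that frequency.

fs/2 = 29.625 kHz.
196.35 kHz mod fs = 18.6 kHz.
18.6 kHz ≤ fs/2 = 29.625 kHz, appears at 18.6 kHz.
49.25 kHz > fs/2 = 29.625 kHz, folds to fs − 49.25 kHz = 10 kHz.
189.3 kHz mod fs = 11.55 kHz.
11.55 kHz ≤ fs/2 = 29.625 kHz, appears at 11.55 kHz.
108.5 kHz mod fs = 49.25 kHz.
49.25 kHz > fs/2 = 29.625 kHz, folds to fs − 49.25 kHz = 10 kHz.
49.25 kHz and 108.5 kHz both map to 10 kHz.

10 kHz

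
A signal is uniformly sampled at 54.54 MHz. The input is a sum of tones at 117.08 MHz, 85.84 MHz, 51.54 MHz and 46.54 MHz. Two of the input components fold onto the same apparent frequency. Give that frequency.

8 MHz

fs/2 = 27.27 MHz.
117.08 MHz mod fs = 8 MHz.
8 MHz ≤ fs/2 = 27.27 MHz, appears at 8 MHz.
85.84 MHz mod fs = 31.3 MHz.
31.3 MHz > fs/2 = 27.27 MHz, folds to fs − 31.3 MHz = 23.24 MHz.
51.54 MHz > fs/2 = 27.27 MHz, folds to fs − 51.54 MHz = 3 MHz.
46.54 MHz > fs/2 = 27.27 MHz, folds to fs − 46.54 MHz = 8 MHz.
46.54 MHz and 117.08 MHz both map to 8 MHz.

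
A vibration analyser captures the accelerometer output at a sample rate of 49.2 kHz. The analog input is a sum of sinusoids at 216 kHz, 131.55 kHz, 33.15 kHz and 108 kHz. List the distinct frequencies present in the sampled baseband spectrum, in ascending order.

9.6 kHz, 16.05 kHz, 19.2 kHz

fs/2 = 24.6 kHz.
216 kHz mod fs = 19.2 kHz.
19.2 kHz ≤ fs/2 = 24.6 kHz, appears at 19.2 kHz.
131.55 kHz mod fs = 33.15 kHz.
33.15 kHz > fs/2 = 24.6 kHz, folds to fs − 33.15 kHz = 16.05 kHz.
33.15 kHz > fs/2 = 24.6 kHz, folds to fs − 33.15 kHz = 16.05 kHz.
108 kHz mod fs = 9.6 kHz.
9.6 kHz ≤ fs/2 = 24.6 kHz, appears at 9.6 kHz.
Distinct values: {9.6 kHz, 16.05 kHz, 19.2 kHz}.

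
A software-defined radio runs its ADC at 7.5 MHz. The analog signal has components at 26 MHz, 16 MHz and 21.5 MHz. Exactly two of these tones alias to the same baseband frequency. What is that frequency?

fs/2 = 3.75 MHz.
26 MHz mod fs = 3.5 MHz.
3.5 MHz ≤ fs/2 = 3.75 MHz, appears at 3.5 MHz.
16 MHz mod fs = 1 MHz.
1 MHz ≤ fs/2 = 3.75 MHz, appears at 1 MHz.
21.5 MHz mod fs = 6.5 MHz.
6.5 MHz > fs/2 = 3.75 MHz, folds to fs − 6.5 MHz = 1 MHz.
16 MHz and 21.5 MHz both map to 1 MHz.

1 MHz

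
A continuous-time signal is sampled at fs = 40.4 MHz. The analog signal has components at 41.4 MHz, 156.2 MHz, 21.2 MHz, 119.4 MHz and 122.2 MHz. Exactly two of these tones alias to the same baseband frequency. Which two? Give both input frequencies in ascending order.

fs/2 = 20.2 MHz.
41.4 MHz mod fs = 1 MHz.
1 MHz ≤ fs/2 = 20.2 MHz, appears at 1 MHz.
156.2 MHz mod fs = 35 MHz.
35 MHz > fs/2 = 20.2 MHz, folds to fs − 35 MHz = 5.4 MHz.
21.2 MHz > fs/2 = 20.2 MHz, folds to fs − 21.2 MHz = 19.2 MHz.
119.4 MHz mod fs = 38.6 MHz.
38.6 MHz > fs/2 = 20.2 MHz, folds to fs − 38.6 MHz = 1.8 MHz.
122.2 MHz mod fs = 1 MHz.
1 MHz ≤ fs/2 = 20.2 MHz, appears at 1 MHz.
41.4 MHz and 122.2 MHz both map to 1 MHz.

41.4 MHz, 122.2 MHz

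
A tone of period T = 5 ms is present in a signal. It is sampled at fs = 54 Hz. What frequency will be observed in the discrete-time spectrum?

16 Hz

T = 5 ms → f = 1/T = 200 Hz.
200 Hz mod fs = 38 Hz.
38 Hz > fs/2 = 27 Hz, folds to fs − 38 Hz = 16 Hz.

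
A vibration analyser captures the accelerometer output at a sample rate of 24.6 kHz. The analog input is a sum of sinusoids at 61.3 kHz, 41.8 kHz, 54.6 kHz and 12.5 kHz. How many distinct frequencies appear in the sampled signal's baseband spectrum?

fs/2 = 12.3 kHz.
61.3 kHz mod fs = 12.1 kHz.
12.1 kHz ≤ fs/2 = 12.3 kHz, appears at 12.1 kHz.
41.8 kHz mod fs = 17.2 kHz.
17.2 kHz > fs/2 = 12.3 kHz, folds to fs − 17.2 kHz = 7.4 kHz.
54.6 kHz mod fs = 5.4 kHz.
5.4 kHz ≤ fs/2 = 12.3 kHz, appears at 5.4 kHz.
12.5 kHz > fs/2 = 12.3 kHz, folds to fs − 12.5 kHz = 12.1 kHz.
Distinct values: {5.4 kHz, 7.4 kHz, 12.1 kHz} → 3.

3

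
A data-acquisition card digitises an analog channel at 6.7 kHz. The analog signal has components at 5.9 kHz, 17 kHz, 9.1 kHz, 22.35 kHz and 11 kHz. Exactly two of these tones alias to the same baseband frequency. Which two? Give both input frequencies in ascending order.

fs/2 = 3.35 kHz.
5.9 kHz > fs/2 = 3.35 kHz, folds to fs − 5.9 kHz = 0.8 kHz.
17 kHz mod fs = 3.6 kHz.
3.6 kHz > fs/2 = 3.35 kHz, folds to fs − 3.6 kHz = 3.1 kHz.
9.1 kHz mod fs = 2.4 kHz.
2.4 kHz ≤ fs/2 = 3.35 kHz, appears at 2.4 kHz.
22.35 kHz mod fs = 2.25 kHz.
2.25 kHz ≤ fs/2 = 3.35 kHz, appears at 2.25 kHz.
11 kHz mod fs = 4.3 kHz.
4.3 kHz > fs/2 = 3.35 kHz, folds to fs − 4.3 kHz = 2.4 kHz.
9.1 kHz and 11 kHz both map to 2.4 kHz.

9.1 kHz, 11 kHz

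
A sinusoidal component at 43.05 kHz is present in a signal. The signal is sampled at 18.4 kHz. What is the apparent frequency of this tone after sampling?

43.05 kHz mod fs = 6.25 kHz.
6.25 kHz ≤ fs/2 = 9.2 kHz, appears at 6.25 kHz.

6.25 kHz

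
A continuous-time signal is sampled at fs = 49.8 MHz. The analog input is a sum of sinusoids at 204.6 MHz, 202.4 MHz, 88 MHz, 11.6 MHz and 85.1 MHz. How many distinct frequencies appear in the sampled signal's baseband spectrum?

4

fs/2 = 24.9 MHz.
204.6 MHz mod fs = 5.4 MHz.
5.4 MHz ≤ fs/2 = 24.9 MHz, appears at 5.4 MHz.
202.4 MHz mod fs = 3.2 MHz.
3.2 MHz ≤ fs/2 = 24.9 MHz, appears at 3.2 MHz.
88 MHz mod fs = 38.2 MHz.
38.2 MHz > fs/2 = 24.9 MHz, folds to fs − 38.2 MHz = 11.6 MHz.
11.6 MHz ≤ fs/2 = 24.9 MHz, passes unchanged.
85.1 MHz mod fs = 35.3 MHz.
35.3 MHz > fs/2 = 24.9 MHz, folds to fs − 35.3 MHz = 14.5 MHz.
Distinct values: {3.2 MHz, 5.4 MHz, 11.6 MHz, 14.5 MHz} → 4.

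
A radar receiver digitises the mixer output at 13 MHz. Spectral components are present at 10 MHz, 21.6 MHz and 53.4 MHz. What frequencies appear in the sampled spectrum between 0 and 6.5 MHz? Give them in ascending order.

fs/2 = 6.5 MHz.
10 MHz > fs/2 = 6.5 MHz, folds to fs − 10 MHz = 3 MHz.
21.6 MHz mod fs = 8.6 MHz.
8.6 MHz > fs/2 = 6.5 MHz, folds to fs − 8.6 MHz = 4.4 MHz.
53.4 MHz mod fs = 1.4 MHz.
1.4 MHz ≤ fs/2 = 6.5 MHz, appears at 1.4 MHz.
Distinct values: {1.4 MHz, 3 MHz, 4.4 MHz}.

1.4 MHz, 3 MHz, 4.4 MHz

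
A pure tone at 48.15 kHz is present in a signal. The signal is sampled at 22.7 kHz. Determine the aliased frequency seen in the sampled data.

48.15 kHz mod fs = 2.75 kHz.
2.75 kHz ≤ fs/2 = 11.35 kHz, appears at 2.75 kHz.

2.75 kHz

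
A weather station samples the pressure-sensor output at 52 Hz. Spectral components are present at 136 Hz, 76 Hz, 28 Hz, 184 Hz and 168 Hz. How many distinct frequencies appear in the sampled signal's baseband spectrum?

3

fs/2 = 26 Hz.
136 Hz mod fs = 32 Hz.
32 Hz > fs/2 = 26 Hz, folds to fs − 32 Hz = 20 Hz.
76 Hz mod fs = 24 Hz.
24 Hz ≤ fs/2 = 26 Hz, appears at 24 Hz.
28 Hz > fs/2 = 26 Hz, folds to fs − 28 Hz = 24 Hz.
184 Hz mod fs = 28 Hz.
28 Hz > fs/2 = 26 Hz, folds to fs − 28 Hz = 24 Hz.
168 Hz mod fs = 12 Hz.
12 Hz ≤ fs/2 = 26 Hz, appears at 12 Hz.
Distinct values: {12 Hz, 20 Hz, 24 Hz} → 3.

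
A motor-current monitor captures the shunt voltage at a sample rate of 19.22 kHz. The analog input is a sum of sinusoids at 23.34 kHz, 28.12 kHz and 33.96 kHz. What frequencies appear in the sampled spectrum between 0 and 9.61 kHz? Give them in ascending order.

4.12 kHz, 4.48 kHz, 8.9 kHz

fs/2 = 9.61 kHz.
23.34 kHz mod fs = 4.12 kHz.
4.12 kHz ≤ fs/2 = 9.61 kHz, appears at 4.12 kHz.
28.12 kHz mod fs = 8.9 kHz.
8.9 kHz ≤ fs/2 = 9.61 kHz, appears at 8.9 kHz.
33.96 kHz mod fs = 14.74 kHz.
14.74 kHz > fs/2 = 9.61 kHz, folds to fs − 14.74 kHz = 4.48 kHz.
Distinct values: {4.12 kHz, 4.48 kHz, 8.9 kHz}.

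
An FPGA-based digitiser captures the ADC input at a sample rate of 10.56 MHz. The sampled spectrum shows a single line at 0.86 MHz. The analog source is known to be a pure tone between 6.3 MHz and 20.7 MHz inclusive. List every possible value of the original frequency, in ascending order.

Frequencies that alias to 0.86 MHz are k·fs ± 0.86 MHz for integer k ≥ 0.
k=0: 0.86 MHz.
k=1: 9.7 MHz, 11.42 MHz.
k=2: 20.26 MHz, 21.98 MHz.
k=3: 30.82 MHz, 32.54 MHz.
Within [6.3 MHz, 20.7 MHz]: 9.7 MHz, 11.42 MHz, 20.26 MHz.

9.7 MHz, 11.42 MHz, 20.26 MHz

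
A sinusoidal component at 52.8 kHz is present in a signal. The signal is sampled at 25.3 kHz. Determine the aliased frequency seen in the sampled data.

52.8 kHz mod fs = 2.2 kHz.
2.2 kHz ≤ fs/2 = 12.65 kHz, appears at 2.2 kHz.

2.2 kHz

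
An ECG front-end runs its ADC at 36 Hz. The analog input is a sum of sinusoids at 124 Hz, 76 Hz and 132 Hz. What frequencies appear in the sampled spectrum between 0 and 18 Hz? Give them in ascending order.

4 Hz, 12 Hz, 16 Hz

fs/2 = 18 Hz.
124 Hz mod fs = 16 Hz.
16 Hz ≤ fs/2 = 18 Hz, appears at 16 Hz.
76 Hz mod fs = 4 Hz.
4 Hz ≤ fs/2 = 18 Hz, appears at 4 Hz.
132 Hz mod fs = 24 Hz.
24 Hz > fs/2 = 18 Hz, folds to fs − 24 Hz = 12 Hz.
Distinct values: {4 Hz, 12 Hz, 16 Hz}.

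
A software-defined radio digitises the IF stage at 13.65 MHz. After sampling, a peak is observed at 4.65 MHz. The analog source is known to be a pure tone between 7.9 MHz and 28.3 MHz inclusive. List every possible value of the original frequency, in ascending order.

9 MHz, 18.3 MHz, 22.65 MHz

Frequencies that alias to 4.65 MHz are k·fs ± 4.65 MHz for integer k ≥ 0.
k=0: 4.65 MHz.
k=1: 9 MHz, 18.3 MHz.
k=2: 22.65 MHz, 31.95 MHz.
k=3: 36.3 MHz, 45.6 MHz.
Within [7.9 MHz, 28.3 MHz]: 9 MHz, 18.3 MHz, 22.65 MHz.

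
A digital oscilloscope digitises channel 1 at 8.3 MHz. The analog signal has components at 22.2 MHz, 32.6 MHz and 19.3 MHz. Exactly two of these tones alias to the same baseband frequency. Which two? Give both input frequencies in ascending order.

19.3 MHz, 22.2 MHz

fs/2 = 4.15 MHz.
22.2 MHz mod fs = 5.6 MHz.
5.6 MHz > fs/2 = 4.15 MHz, folds to fs − 5.6 MHz = 2.7 MHz.
32.6 MHz mod fs = 7.7 MHz.
7.7 MHz > fs/2 = 4.15 MHz, folds to fs − 7.7 MHz = 0.6 MHz.
19.3 MHz mod fs = 2.7 MHz.
2.7 MHz ≤ fs/2 = 4.15 MHz, appears at 2.7 MHz.
19.3 MHz and 22.2 MHz both map to 2.7 MHz.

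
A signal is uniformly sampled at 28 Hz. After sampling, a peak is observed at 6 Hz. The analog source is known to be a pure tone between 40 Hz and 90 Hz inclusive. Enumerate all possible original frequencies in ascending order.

50 Hz, 62 Hz, 78 Hz, 90 Hz

Frequencies that alias to 6 Hz are k·fs ± 6 Hz for integer k ≥ 0.
k=0: 6 Hz.
k=1: 22 Hz, 34 Hz.
k=2: 50 Hz, 62 Hz.
k=3: 78 Hz, 90 Hz.
k=4: 106 Hz, 118 Hz.
Within [40 Hz, 90 Hz]: 50 Hz, 62 Hz, 78 Hz, 90 Hz.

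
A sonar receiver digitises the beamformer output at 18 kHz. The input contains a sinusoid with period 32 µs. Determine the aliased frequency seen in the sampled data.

T = 32 µs → f = 1/T = 31.25 kHz.
31.25 kHz mod fs = 13.25 kHz.
13.25 kHz > fs/2 = 9 kHz, folds to fs − 13.25 kHz = 4.75 kHz.

4.75 kHz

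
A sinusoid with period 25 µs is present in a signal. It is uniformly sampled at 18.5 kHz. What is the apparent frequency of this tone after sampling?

3 kHz

T = 25 µs → f = 1/T = 40 kHz.
40 kHz mod fs = 3 kHz.
3 kHz ≤ fs/2 = 9.25 kHz, appears at 3 kHz.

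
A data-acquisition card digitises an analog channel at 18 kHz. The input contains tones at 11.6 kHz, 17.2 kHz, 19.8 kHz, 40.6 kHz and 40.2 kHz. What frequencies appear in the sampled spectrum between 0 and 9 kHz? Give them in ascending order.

fs/2 = 9 kHz.
11.6 kHz > fs/2 = 9 kHz, folds to fs − 11.6 kHz = 6.4 kHz.
17.2 kHz > fs/2 = 9 kHz, folds to fs − 17.2 kHz = 0.8 kHz.
19.8 kHz mod fs = 1.8 kHz.
1.8 kHz ≤ fs/2 = 9 kHz, appears at 1.8 kHz.
40.6 kHz mod fs = 4.6 kHz.
4.6 kHz ≤ fs/2 = 9 kHz, appears at 4.6 kHz.
40.2 kHz mod fs = 4.2 kHz.
4.2 kHz ≤ fs/2 = 9 kHz, appears at 4.2 kHz.
Distinct values: {0.8 kHz, 1.8 kHz, 4.2 kHz, 4.6 kHz, 6.4 kHz}.

0.8 kHz, 1.8 kHz, 4.2 kHz, 4.6 kHz, 6.4 kHz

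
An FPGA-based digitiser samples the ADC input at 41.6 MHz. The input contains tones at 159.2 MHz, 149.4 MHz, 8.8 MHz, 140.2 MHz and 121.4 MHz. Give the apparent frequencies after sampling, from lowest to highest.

fs/2 = 20.8 MHz.
159.2 MHz mod fs = 34.4 MHz.
34.4 MHz > fs/2 = 20.8 MHz, folds to fs − 34.4 MHz = 7.2 MHz.
149.4 MHz mod fs = 24.6 MHz.
24.6 MHz > fs/2 = 20.8 MHz, folds to fs − 24.6 MHz = 17 MHz.
8.8 MHz ≤ fs/2 = 20.8 MHz, passes unchanged.
140.2 MHz mod fs = 15.4 MHz.
15.4 MHz ≤ fs/2 = 20.8 MHz, appears at 15.4 MHz.
121.4 MHz mod fs = 38.2 MHz.
38.2 MHz > fs/2 = 20.8 MHz, folds to fs − 38.2 MHz = 3.4 MHz.
Distinct values: {3.4 MHz, 7.2 MHz, 8.8 MHz, 15.4 MHz, 17 MHz}.

3.4 MHz, 7.2 MHz, 8.8 MHz, 15.4 MHz, 17 MHz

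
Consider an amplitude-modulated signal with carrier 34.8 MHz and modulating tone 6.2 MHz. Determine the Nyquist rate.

82 MHz

AM sidebands sit at fc ± fm = 28.6 MHz and 41 MHz.
Highest-frequency component: 41 MHz.
Nyquist rate = 2 × 41 MHz = 82 MHz.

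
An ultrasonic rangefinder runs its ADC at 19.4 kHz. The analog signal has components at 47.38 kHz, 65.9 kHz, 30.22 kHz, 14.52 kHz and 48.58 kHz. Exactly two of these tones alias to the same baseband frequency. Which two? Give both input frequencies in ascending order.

30.22 kHz, 47.38 kHz

fs/2 = 9.7 kHz.
47.38 kHz mod fs = 8.58 kHz.
8.58 kHz ≤ fs/2 = 9.7 kHz, appears at 8.58 kHz.
65.9 kHz mod fs = 7.7 kHz.
7.7 kHz ≤ fs/2 = 9.7 kHz, appears at 7.7 kHz.
30.22 kHz mod fs = 10.82 kHz.
10.82 kHz > fs/2 = 9.7 kHz, folds to fs − 10.82 kHz = 8.58 kHz.
14.52 kHz > fs/2 = 9.7 kHz, folds to fs − 14.52 kHz = 4.88 kHz.
48.58 kHz mod fs = 9.78 kHz.
9.78 kHz > fs/2 = 9.7 kHz, folds to fs − 9.78 kHz = 9.62 kHz.
30.22 kHz and 47.38 kHz both map to 8.58 kHz.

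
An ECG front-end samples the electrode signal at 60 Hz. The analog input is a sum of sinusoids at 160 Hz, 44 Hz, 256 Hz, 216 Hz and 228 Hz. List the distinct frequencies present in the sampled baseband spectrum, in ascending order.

12 Hz, 16 Hz, 20 Hz, 24 Hz

fs/2 = 30 Hz.
160 Hz mod fs = 40 Hz.
40 Hz > fs/2 = 30 Hz, folds to fs − 40 Hz = 20 Hz.
44 Hz > fs/2 = 30 Hz, folds to fs − 44 Hz = 16 Hz.
256 Hz mod fs = 16 Hz.
16 Hz ≤ fs/2 = 30 Hz, appears at 16 Hz.
216 Hz mod fs = 36 Hz.
36 Hz > fs/2 = 30 Hz, folds to fs − 36 Hz = 24 Hz.
228 Hz mod fs = 48 Hz.
48 Hz > fs/2 = 30 Hz, folds to fs − 48 Hz = 12 Hz.
Distinct values: {12 Hz, 16 Hz, 20 Hz, 24 Hz}.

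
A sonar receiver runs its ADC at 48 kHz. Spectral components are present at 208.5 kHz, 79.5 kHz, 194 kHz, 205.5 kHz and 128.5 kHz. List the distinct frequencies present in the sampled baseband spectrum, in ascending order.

fs/2 = 24 kHz.
208.5 kHz mod fs = 16.5 kHz.
16.5 kHz ≤ fs/2 = 24 kHz, appears at 16.5 kHz.
79.5 kHz mod fs = 31.5 kHz.
31.5 kHz > fs/2 = 24 kHz, folds to fs − 31.5 kHz = 16.5 kHz.
194 kHz mod fs = 2 kHz.
2 kHz ≤ fs/2 = 24 kHz, appears at 2 kHz.
205.5 kHz mod fs = 13.5 kHz.
13.5 kHz ≤ fs/2 = 24 kHz, appears at 13.5 kHz.
128.5 kHz mod fs = 32.5 kHz.
32.5 kHz > fs/2 = 24 kHz, folds to fs − 32.5 kHz = 15.5 kHz.
Distinct values: {2 kHz, 13.5 kHz, 15.5 kHz, 16.5 kHz}.

2 kHz, 13.5 kHz, 15.5 kHz, 16.5 kHz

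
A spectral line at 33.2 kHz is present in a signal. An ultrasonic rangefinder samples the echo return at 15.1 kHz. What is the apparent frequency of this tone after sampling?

33.2 kHz mod fs = 3 kHz.
3 kHz ≤ fs/2 = 7.55 kHz, appears at 3 kHz.

3 kHz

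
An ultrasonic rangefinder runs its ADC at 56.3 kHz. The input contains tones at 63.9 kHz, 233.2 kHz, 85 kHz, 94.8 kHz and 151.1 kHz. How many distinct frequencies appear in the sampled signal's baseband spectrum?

4

fs/2 = 28.15 kHz.
63.9 kHz mod fs = 7.6 kHz.
7.6 kHz ≤ fs/2 = 28.15 kHz, appears at 7.6 kHz.
233.2 kHz mod fs = 8 kHz.
8 kHz ≤ fs/2 = 28.15 kHz, appears at 8 kHz.
85 kHz mod fs = 28.7 kHz.
28.7 kHz > fs/2 = 28.15 kHz, folds to fs − 28.7 kHz = 27.6 kHz.
94.8 kHz mod fs = 38.5 kHz.
38.5 kHz > fs/2 = 28.15 kHz, folds to fs − 38.5 kHz = 17.8 kHz.
151.1 kHz mod fs = 38.5 kHz.
38.5 kHz > fs/2 = 28.15 kHz, folds to fs − 38.5 kHz = 17.8 kHz.
Distinct values: {7.6 kHz, 8 kHz, 17.8 kHz, 27.6 kHz} → 4.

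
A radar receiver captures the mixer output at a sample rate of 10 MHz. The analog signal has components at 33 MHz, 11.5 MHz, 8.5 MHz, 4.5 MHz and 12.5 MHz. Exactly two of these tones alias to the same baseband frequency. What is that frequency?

1.5 MHz

fs/2 = 5 MHz.
33 MHz mod fs = 3 MHz.
3 MHz ≤ fs/2 = 5 MHz, appears at 3 MHz.
11.5 MHz mod fs = 1.5 MHz.
1.5 MHz ≤ fs/2 = 5 MHz, appears at 1.5 MHz.
8.5 MHz > fs/2 = 5 MHz, folds to fs − 8.5 MHz = 1.5 MHz.
4.5 MHz ≤ fs/2 = 5 MHz, passes unchanged.
12.5 MHz mod fs = 2.5 MHz.
2.5 MHz ≤ fs/2 = 5 MHz, appears at 2.5 MHz.
8.5 MHz and 11.5 MHz both map to 1.5 MHz.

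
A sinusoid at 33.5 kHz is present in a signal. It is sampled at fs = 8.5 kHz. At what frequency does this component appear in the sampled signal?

33.5 kHz mod fs = 8 kHz.
8 kHz > fs/2 = 4.25 kHz, folds to fs − 8 kHz = 0.5 kHz.

0.5 kHz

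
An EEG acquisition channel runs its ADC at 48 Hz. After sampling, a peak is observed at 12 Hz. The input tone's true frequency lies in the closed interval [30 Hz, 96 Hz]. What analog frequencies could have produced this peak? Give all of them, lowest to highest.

36 Hz, 60 Hz, 84 Hz

Frequencies that alias to 12 Hz are k·fs ± 12 Hz for integer k ≥ 0.
k=0: 12 Hz.
k=1: 36 Hz, 60 Hz.
k=2: 84 Hz, 108 Hz.
k=3: 132 Hz, 156 Hz.
Within [30 Hz, 96 Hz]: 36 Hz, 60 Hz, 84 Hz.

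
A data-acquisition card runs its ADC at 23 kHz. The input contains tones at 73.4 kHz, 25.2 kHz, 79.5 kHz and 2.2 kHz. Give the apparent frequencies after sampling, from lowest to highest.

2.2 kHz, 4.4 kHz, 10.5 kHz

fs/2 = 11.5 kHz.
73.4 kHz mod fs = 4.4 kHz.
4.4 kHz ≤ fs/2 = 11.5 kHz, appears at 4.4 kHz.
25.2 kHz mod fs = 2.2 kHz.
2.2 kHz ≤ fs/2 = 11.5 kHz, appears at 2.2 kHz.
79.5 kHz mod fs = 10.5 kHz.
10.5 kHz ≤ fs/2 = 11.5 kHz, appears at 10.5 kHz.
2.2 kHz ≤ fs/2 = 11.5 kHz, passes unchanged.
Distinct values: {2.2 kHz, 4.4 kHz, 10.5 kHz}.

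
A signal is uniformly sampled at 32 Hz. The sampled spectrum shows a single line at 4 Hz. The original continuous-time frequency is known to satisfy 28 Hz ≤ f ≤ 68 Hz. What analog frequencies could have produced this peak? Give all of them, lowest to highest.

28 Hz, 36 Hz, 60 Hz, 68 Hz

Frequencies that alias to 4 Hz are k·fs ± 4 Hz for integer k ≥ 0.
k=0: 4 Hz.
k=1: 28 Hz, 36 Hz.
k=2: 60 Hz, 68 Hz.
k=3: 92 Hz, 100 Hz.
Within [28 Hz, 68 Hz]: 28 Hz, 36 Hz, 60 Hz, 68 Hz.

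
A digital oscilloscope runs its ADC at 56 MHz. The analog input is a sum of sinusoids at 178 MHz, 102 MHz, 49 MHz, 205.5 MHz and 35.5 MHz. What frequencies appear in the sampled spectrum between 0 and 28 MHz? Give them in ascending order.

fs/2 = 28 MHz.
178 MHz mod fs = 10 MHz.
10 MHz ≤ fs/2 = 28 MHz, appears at 10 MHz.
102 MHz mod fs = 46 MHz.
46 MHz > fs/2 = 28 MHz, folds to fs − 46 MHz = 10 MHz.
49 MHz > fs/2 = 28 MHz, folds to fs − 49 MHz = 7 MHz.
205.5 MHz mod fs = 37.5 MHz.
37.5 MHz > fs/2 = 28 MHz, folds to fs − 37.5 MHz = 18.5 MHz.
35.5 MHz > fs/2 = 28 MHz, folds to fs − 35.5 MHz = 20.5 MHz.
Distinct values: {7 MHz, 10 MHz, 18.5 MHz, 20.5 MHz}.

7 MHz, 10 MHz, 18.5 MHz, 20.5 MHz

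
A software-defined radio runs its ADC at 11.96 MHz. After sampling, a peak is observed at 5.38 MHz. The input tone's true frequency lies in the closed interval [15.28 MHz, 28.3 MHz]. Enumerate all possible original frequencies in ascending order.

17.34 MHz, 18.54 MHz

Frequencies that alias to 5.38 MHz are k·fs ± 5.38 MHz for integer k ≥ 0.
k=0: 5.38 MHz.
k=1: 6.58 MHz, 17.34 MHz.
k=2: 18.54 MHz, 29.3 MHz.
k=3: 30.5 MHz, 41.26 MHz.
Within [15.28 MHz, 28.3 MHz]: 17.34 MHz, 18.54 MHz.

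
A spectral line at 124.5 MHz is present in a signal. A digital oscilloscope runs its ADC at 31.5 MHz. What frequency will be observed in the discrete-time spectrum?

124.5 MHz mod fs = 30 MHz.
30 MHz > fs/2 = 15.75 MHz, folds to fs − 30 MHz = 1.5 MHz.

1.5 MHz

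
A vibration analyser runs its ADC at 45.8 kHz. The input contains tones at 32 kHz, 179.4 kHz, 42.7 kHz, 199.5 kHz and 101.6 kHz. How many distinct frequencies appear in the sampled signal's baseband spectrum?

5

fs/2 = 22.9 kHz.
32 kHz > fs/2 = 22.9 kHz, folds to fs − 32 kHz = 13.8 kHz.
179.4 kHz mod fs = 42 kHz.
42 kHz > fs/2 = 22.9 kHz, folds to fs − 42 kHz = 3.8 kHz.
42.7 kHz > fs/2 = 22.9 kHz, folds to fs − 42.7 kHz = 3.1 kHz.
199.5 kHz mod fs = 16.3 kHz.
16.3 kHz ≤ fs/2 = 22.9 kHz, appears at 16.3 kHz.
101.6 kHz mod fs = 10 kHz.
10 kHz ≤ fs/2 = 22.9 kHz, appears at 10 kHz.
Distinct values: {3.1 kHz, 3.8 kHz, 10 kHz, 13.8 kHz, 16.3 kHz} → 5.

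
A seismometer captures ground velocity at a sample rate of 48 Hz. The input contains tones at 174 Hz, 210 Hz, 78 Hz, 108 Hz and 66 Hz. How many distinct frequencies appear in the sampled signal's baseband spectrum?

2

fs/2 = 24 Hz.
174 Hz mod fs = 30 Hz.
30 Hz > fs/2 = 24 Hz, folds to fs − 30 Hz = 18 Hz.
210 Hz mod fs = 18 Hz.
18 Hz ≤ fs/2 = 24 Hz, appears at 18 Hz.
78 Hz mod fs = 30 Hz.
30 Hz > fs/2 = 24 Hz, folds to fs − 30 Hz = 18 Hz.
108 Hz mod fs = 12 Hz.
12 Hz ≤ fs/2 = 24 Hz, appears at 12 Hz.
66 Hz mod fs = 18 Hz.
18 Hz ≤ fs/2 = 24 Hz, appears at 18 Hz.
Distinct values: {12 Hz, 18 Hz} → 2.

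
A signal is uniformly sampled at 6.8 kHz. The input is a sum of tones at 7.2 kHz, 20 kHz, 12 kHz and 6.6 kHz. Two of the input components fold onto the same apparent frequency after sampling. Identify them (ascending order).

7.2 kHz, 20 kHz

fs/2 = 3.4 kHz.
7.2 kHz mod fs = 0.4 kHz.
0.4 kHz ≤ fs/2 = 3.4 kHz, appears at 0.4 kHz.
20 kHz mod fs = 6.4 kHz.
6.4 kHz > fs/2 = 3.4 kHz, folds to fs − 6.4 kHz = 0.4 kHz.
12 kHz mod fs = 5.2 kHz.
5.2 kHz > fs/2 = 3.4 kHz, folds to fs − 5.2 kHz = 1.6 kHz.
6.6 kHz > fs/2 = 3.4 kHz, folds to fs − 6.6 kHz = 0.2 kHz.
7.2 kHz and 20 kHz both map to 0.4 kHz.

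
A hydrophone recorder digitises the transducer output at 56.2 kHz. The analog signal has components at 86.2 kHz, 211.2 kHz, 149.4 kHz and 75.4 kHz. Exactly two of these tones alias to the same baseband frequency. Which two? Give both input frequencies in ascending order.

75.4 kHz, 149.4 kHz

fs/2 = 28.1 kHz.
86.2 kHz mod fs = 30 kHz.
30 kHz > fs/2 = 28.1 kHz, folds to fs − 30 kHz = 26.2 kHz.
211.2 kHz mod fs = 42.6 kHz.
42.6 kHz > fs/2 = 28.1 kHz, folds to fs − 42.6 kHz = 13.6 kHz.
149.4 kHz mod fs = 37 kHz.
37 kHz > fs/2 = 28.1 kHz, folds to fs − 37 kHz = 19.2 kHz.
75.4 kHz mod fs = 19.2 kHz.
19.2 kHz ≤ fs/2 = 28.1 kHz, appears at 19.2 kHz.
75.4 kHz and 149.4 kHz both map to 19.2 kHz.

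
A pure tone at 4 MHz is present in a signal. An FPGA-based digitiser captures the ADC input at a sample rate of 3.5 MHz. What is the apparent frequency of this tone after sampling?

4 MHz mod fs = 0.5 MHz.
0.5 MHz ≤ fs/2 = 1.75 MHz, appears at 0.5 MHz.

0.5 MHz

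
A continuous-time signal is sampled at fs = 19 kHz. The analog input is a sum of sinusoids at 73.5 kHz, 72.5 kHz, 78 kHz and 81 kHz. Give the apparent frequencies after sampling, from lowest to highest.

2 kHz, 2.5 kHz, 3.5 kHz, 5 kHz

fs/2 = 9.5 kHz.
73.5 kHz mod fs = 16.5 kHz.
16.5 kHz > fs/2 = 9.5 kHz, folds to fs − 16.5 kHz = 2.5 kHz.
72.5 kHz mod fs = 15.5 kHz.
15.5 kHz > fs/2 = 9.5 kHz, folds to fs − 15.5 kHz = 3.5 kHz.
78 kHz mod fs = 2 kHz.
2 kHz ≤ fs/2 = 9.5 kHz, appears at 2 kHz.
81 kHz mod fs = 5 kHz.
5 kHz ≤ fs/2 = 9.5 kHz, appears at 5 kHz.
Distinct values: {2 kHz, 2.5 kHz, 3.5 kHz, 5 kHz}.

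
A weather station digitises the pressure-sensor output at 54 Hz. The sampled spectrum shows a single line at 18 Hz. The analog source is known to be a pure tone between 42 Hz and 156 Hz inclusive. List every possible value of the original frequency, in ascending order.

Frequencies that alias to 18 Hz are k·fs ± 18 Hz for integer k ≥ 0.
k=0: 18 Hz.
k=1: 36 Hz, 72 Hz.
k=2: 90 Hz, 126 Hz.
k=3: 144 Hz, 180 Hz.
k=4: 198 Hz, 234 Hz.
Within [42 Hz, 156 Hz]: 72 Hz, 90 Hz, 126 Hz, 144 Hz.

72 Hz, 90 Hz, 126 Hz, 144 Hz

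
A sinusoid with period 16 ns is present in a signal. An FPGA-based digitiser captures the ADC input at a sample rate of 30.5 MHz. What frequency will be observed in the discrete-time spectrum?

T = 16 ns → f = 1/T = 62.5 MHz.
62.5 MHz mod fs = 1.5 MHz.
1.5 MHz ≤ fs/2 = 15.25 MHz, appears at 1.5 MHz.

1.5 MHz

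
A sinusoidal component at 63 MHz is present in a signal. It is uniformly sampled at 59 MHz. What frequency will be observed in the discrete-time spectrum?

63 MHz mod fs = 4 MHz.
4 MHz ≤ fs/2 = 29.5 MHz, appears at 4 MHz.

4 MHz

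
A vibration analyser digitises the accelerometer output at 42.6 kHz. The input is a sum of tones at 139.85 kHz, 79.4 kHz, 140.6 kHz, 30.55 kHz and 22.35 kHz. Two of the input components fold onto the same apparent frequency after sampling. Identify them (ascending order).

fs/2 = 21.3 kHz.
139.85 kHz mod fs = 12.05 kHz.
12.05 kHz ≤ fs/2 = 21.3 kHz, appears at 12.05 kHz.
79.4 kHz mod fs = 36.8 kHz.
36.8 kHz > fs/2 = 21.3 kHz, folds to fs − 36.8 kHz = 5.8 kHz.
140.6 kHz mod fs = 12.8 kHz.
12.8 kHz ≤ fs/2 = 21.3 kHz, appears at 12.8 kHz.
30.55 kHz > fs/2 = 21.3 kHz, folds to fs − 30.55 kHz = 12.05 kHz.
22.35 kHz > fs/2 = 21.3 kHz, folds to fs − 22.35 kHz = 20.25 kHz.
30.55 kHz and 139.85 kHz both map to 12.05 kHz.

30.55 kHz, 139.85 kHz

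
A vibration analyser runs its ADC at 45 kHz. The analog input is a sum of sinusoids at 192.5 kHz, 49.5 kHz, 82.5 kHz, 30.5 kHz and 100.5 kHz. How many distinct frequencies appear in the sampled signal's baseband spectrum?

fs/2 = 22.5 kHz.
192.5 kHz mod fs = 12.5 kHz.
12.5 kHz ≤ fs/2 = 22.5 kHz, appears at 12.5 kHz.
49.5 kHz mod fs = 4.5 kHz.
4.5 kHz ≤ fs/2 = 22.5 kHz, appears at 4.5 kHz.
82.5 kHz mod fs = 37.5 kHz.
37.5 kHz > fs/2 = 22.5 kHz, folds to fs − 37.5 kHz = 7.5 kHz.
30.5 kHz > fs/2 = 22.5 kHz, folds to fs − 30.5 kHz = 14.5 kHz.
100.5 kHz mod fs = 10.5 kHz.
10.5 kHz ≤ fs/2 = 22.5 kHz, appears at 10.5 kHz.
Distinct values: {4.5 kHz, 7.5 kHz, 10.5 kHz, 12.5 kHz, 14.5 kHz} → 5.

5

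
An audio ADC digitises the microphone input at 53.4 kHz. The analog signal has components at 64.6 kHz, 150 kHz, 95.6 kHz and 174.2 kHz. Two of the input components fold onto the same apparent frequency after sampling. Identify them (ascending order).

64.6 kHz, 95.6 kHz

fs/2 = 26.7 kHz.
64.6 kHz mod fs = 11.2 kHz.
11.2 kHz ≤ fs/2 = 26.7 kHz, appears at 11.2 kHz.
150 kHz mod fs = 43.2 kHz.
43.2 kHz > fs/2 = 26.7 kHz, folds to fs − 43.2 kHz = 10.2 kHz.
95.6 kHz mod fs = 42.2 kHz.
42.2 kHz > fs/2 = 26.7 kHz, folds to fs − 42.2 kHz = 11.2 kHz.
174.2 kHz mod fs = 14 kHz.
14 kHz ≤ fs/2 = 26.7 kHz, appears at 14 kHz.
64.6 kHz and 95.6 kHz both map to 11.2 kHz.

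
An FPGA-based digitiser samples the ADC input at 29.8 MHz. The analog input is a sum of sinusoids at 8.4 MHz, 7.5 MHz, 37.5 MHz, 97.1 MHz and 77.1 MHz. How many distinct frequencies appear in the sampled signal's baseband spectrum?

fs/2 = 14.9 MHz.
8.4 MHz ≤ fs/2 = 14.9 MHz, passes unchanged.
7.5 MHz ≤ fs/2 = 14.9 MHz, passes unchanged.
37.5 MHz mod fs = 7.7 MHz.
7.7 MHz ≤ fs/2 = 14.9 MHz, appears at 7.7 MHz.
97.1 MHz mod fs = 7.7 MHz.
7.7 MHz ≤ fs/2 = 14.9 MHz, appears at 7.7 MHz.
77.1 MHz mod fs = 17.5 MHz.
17.5 MHz > fs/2 = 14.9 MHz, folds to fs − 17.5 MHz = 12.3 MHz.
Distinct values: {7.5 MHz, 7.7 MHz, 8.4 MHz, 12.3 MHz} → 4.

4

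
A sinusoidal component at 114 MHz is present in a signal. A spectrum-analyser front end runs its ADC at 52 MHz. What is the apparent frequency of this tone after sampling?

114 MHz mod fs = 10 MHz.
10 MHz ≤ fs/2 = 26 MHz, appears at 10 MHz.

10 MHz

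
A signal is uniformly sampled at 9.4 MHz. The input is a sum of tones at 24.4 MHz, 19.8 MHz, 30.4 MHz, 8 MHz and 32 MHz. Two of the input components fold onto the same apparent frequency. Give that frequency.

fs/2 = 4.7 MHz.
24.4 MHz mod fs = 5.6 MHz.
5.6 MHz > fs/2 = 4.7 MHz, folds to fs − 5.6 MHz = 3.8 MHz.
19.8 MHz mod fs = 1 MHz.
1 MHz ≤ fs/2 = 4.7 MHz, appears at 1 MHz.
30.4 MHz mod fs = 2.2 MHz.
2.2 MHz ≤ fs/2 = 4.7 MHz, appears at 2.2 MHz.
8 MHz > fs/2 = 4.7 MHz, folds to fs − 8 MHz = 1.4 MHz.
32 MHz mod fs = 3.8 MHz.
3.8 MHz ≤ fs/2 = 4.7 MHz, appears at 3.8 MHz.
24.4 MHz and 32 MHz both map to 3.8 MHz.

3.8 MHz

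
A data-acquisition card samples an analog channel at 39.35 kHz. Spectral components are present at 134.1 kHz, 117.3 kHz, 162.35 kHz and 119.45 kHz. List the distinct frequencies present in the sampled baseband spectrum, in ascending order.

0.75 kHz, 1.4 kHz, 4.95 kHz, 16.05 kHz

fs/2 = 19.675 kHz.
134.1 kHz mod fs = 16.05 kHz.
16.05 kHz ≤ fs/2 = 19.675 kHz, appears at 16.05 kHz.
117.3 kHz mod fs = 38.6 kHz.
38.6 kHz > fs/2 = 19.675 kHz, folds to fs − 38.6 kHz = 0.75 kHz.
162.35 kHz mod fs = 4.95 kHz.
4.95 kHz ≤ fs/2 = 19.675 kHz, appears at 4.95 kHz.
119.45 kHz mod fs = 1.4 kHz.
1.4 kHz ≤ fs/2 = 19.675 kHz, appears at 1.4 kHz.
Distinct values: {0.75 kHz, 1.4 kHz, 4.95 kHz, 16.05 kHz}.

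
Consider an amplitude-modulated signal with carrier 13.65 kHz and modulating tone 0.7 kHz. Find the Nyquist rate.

AM sidebands sit at fc ± fm = 12.95 kHz and 14.35 kHz.
Highest-frequency component: 14.35 kHz.
Nyquist rate = 2 × 14.35 kHz = 28.7 kHz.

28.7 kHz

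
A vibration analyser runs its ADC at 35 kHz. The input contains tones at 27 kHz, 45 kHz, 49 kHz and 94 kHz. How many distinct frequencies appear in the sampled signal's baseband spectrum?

fs/2 = 17.5 kHz.
27 kHz > fs/2 = 17.5 kHz, folds to fs − 27 kHz = 8 kHz.
45 kHz mod fs = 10 kHz.
10 kHz ≤ fs/2 = 17.5 kHz, appears at 10 kHz.
49 kHz mod fs = 14 kHz.
14 kHz ≤ fs/2 = 17.5 kHz, appears at 14 kHz.
94 kHz mod fs = 24 kHz.
24 kHz > fs/2 = 17.5 kHz, folds to fs − 24 kHz = 11 kHz.
Distinct values: {8 kHz, 10 kHz, 11 kHz, 14 kHz} → 4.

4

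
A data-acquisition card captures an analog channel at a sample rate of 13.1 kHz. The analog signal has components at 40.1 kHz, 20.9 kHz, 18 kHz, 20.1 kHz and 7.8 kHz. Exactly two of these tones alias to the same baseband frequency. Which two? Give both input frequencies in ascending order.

fs/2 = 6.55 kHz.
40.1 kHz mod fs = 0.8 kHz.
0.8 kHz ≤ fs/2 = 6.55 kHz, appears at 0.8 kHz.
20.9 kHz mod fs = 7.8 kHz.
7.8 kHz > fs/2 = 6.55 kHz, folds to fs − 7.8 kHz = 5.3 kHz.
18 kHz mod fs = 4.9 kHz.
4.9 kHz ≤ fs/2 = 6.55 kHz, appears at 4.9 kHz.
20.1 kHz mod fs = 7 kHz.
7 kHz > fs/2 = 6.55 kHz, folds to fs − 7 kHz = 6.1 kHz.
7.8 kHz > fs/2 = 6.55 kHz, folds to fs − 7.8 kHz = 5.3 kHz.
7.8 kHz and 20.9 kHz both map to 5.3 kHz.

7.8 kHz, 20.9 kHz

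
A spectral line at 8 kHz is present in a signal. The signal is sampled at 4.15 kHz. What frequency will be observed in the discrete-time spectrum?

8 kHz mod fs = 3.85 kHz.
3.85 kHz > fs/2 = 2.075 kHz, folds to fs − 3.85 kHz = 0.3 kHz.

0.3 kHz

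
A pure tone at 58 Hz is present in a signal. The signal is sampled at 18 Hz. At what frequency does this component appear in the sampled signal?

4 Hz

58 Hz mod fs = 4 Hz.
4 Hz ≤ fs/2 = 9 Hz, appears at 4 Hz.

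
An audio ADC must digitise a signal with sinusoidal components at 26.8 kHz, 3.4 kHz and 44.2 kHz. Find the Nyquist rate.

Highest-frequency component: 44.2 kHz.
Nyquist rate = 2 × 44.2 kHz = 88.4 kHz.

88.4 kHz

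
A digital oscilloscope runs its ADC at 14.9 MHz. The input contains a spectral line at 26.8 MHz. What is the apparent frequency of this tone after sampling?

26.8 MHz mod fs = 11.9 MHz.
11.9 MHz > fs/2 = 7.45 MHz, folds to fs − 11.9 MHz = 3 MHz.

3 MHz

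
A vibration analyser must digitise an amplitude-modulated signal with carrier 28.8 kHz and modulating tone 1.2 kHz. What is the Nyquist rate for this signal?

60 kHz

AM sidebands sit at fc ± fm = 27.6 kHz and 30 kHz.
Highest-frequency component: 30 kHz.
Nyquist rate = 2 × 30 kHz = 60 kHz.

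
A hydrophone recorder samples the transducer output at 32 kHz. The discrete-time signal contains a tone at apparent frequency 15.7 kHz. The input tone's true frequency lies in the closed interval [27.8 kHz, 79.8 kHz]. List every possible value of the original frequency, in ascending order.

Frequencies that alias to 15.7 kHz are k·fs ± 15.7 kHz for integer k ≥ 0.
k=0: 15.7 kHz.
k=1: 16.3 kHz, 47.7 kHz.
k=2: 48.3 kHz, 79.7 kHz.
k=3: 80.3 kHz, 111.7 kHz.
Within [27.8 kHz, 79.8 kHz]: 47.7 kHz, 48.3 kHz, 79.7 kHz.

47.7 kHz, 48.3 kHz, 79.7 kHz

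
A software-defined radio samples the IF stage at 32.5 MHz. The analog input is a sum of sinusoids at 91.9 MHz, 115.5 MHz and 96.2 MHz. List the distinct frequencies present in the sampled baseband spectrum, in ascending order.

1.3 MHz, 5.6 MHz, 14.5 MHz

fs/2 = 16.25 MHz.
91.9 MHz mod fs = 26.9 MHz.
26.9 MHz > fs/2 = 16.25 MHz, folds to fs − 26.9 MHz = 5.6 MHz.
115.5 MHz mod fs = 18 MHz.
18 MHz > fs/2 = 16.25 MHz, folds to fs − 18 MHz = 14.5 MHz.
96.2 MHz mod fs = 31.2 MHz.
31.2 MHz > fs/2 = 16.25 MHz, folds to fs − 31.2 MHz = 1.3 MHz.
Distinct values: {1.3 MHz, 5.6 MHz, 14.5 MHz}.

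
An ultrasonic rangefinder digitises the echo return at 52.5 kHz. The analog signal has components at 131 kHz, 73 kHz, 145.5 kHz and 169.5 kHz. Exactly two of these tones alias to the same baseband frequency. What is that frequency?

12 kHz

fs/2 = 26.25 kHz.
131 kHz mod fs = 26 kHz.
26 kHz ≤ fs/2 = 26.25 kHz, appears at 26 kHz.
73 kHz mod fs = 20.5 kHz.
20.5 kHz ≤ fs/2 = 26.25 kHz, appears at 20.5 kHz.
145.5 kHz mod fs = 40.5 kHz.
40.5 kHz > fs/2 = 26.25 kHz, folds to fs − 40.5 kHz = 12 kHz.
169.5 kHz mod fs = 12 kHz.
12 kHz ≤ fs/2 = 26.25 kHz, appears at 12 kHz.
145.5 kHz and 169.5 kHz both map to 12 kHz.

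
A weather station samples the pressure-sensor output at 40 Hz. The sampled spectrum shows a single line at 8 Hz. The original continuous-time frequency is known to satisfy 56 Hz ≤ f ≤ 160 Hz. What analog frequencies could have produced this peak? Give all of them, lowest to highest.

Frequencies that alias to 8 Hz are k·fs ± 8 Hz for integer k ≥ 0.
k=0: 8 Hz.
k=1: 32 Hz, 48 Hz.
k=2: 72 Hz, 88 Hz.
k=3: 112 Hz, 128 Hz.
k=4: 152 Hz, 168 Hz.
k=5: 192 Hz, 208 Hz.
Within [56 Hz, 160 Hz]: 72 Hz, 88 Hz, 112 Hz, 128 Hz, 152 Hz.

72 Hz, 88 Hz, 112 Hz, 128 Hz, 152 Hz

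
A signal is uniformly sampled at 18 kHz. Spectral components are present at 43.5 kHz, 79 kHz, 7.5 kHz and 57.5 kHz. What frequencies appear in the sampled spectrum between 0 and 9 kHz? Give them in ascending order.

3.5 kHz, 7 kHz, 7.5 kHz

fs/2 = 9 kHz.
43.5 kHz mod fs = 7.5 kHz.
7.5 kHz ≤ fs/2 = 9 kHz, appears at 7.5 kHz.
79 kHz mod fs = 7 kHz.
7 kHz ≤ fs/2 = 9 kHz, appears at 7 kHz.
7.5 kHz ≤ fs/2 = 9 kHz, passes unchanged.
57.5 kHz mod fs = 3.5 kHz.
3.5 kHz ≤ fs/2 = 9 kHz, appears at 3.5 kHz.
Distinct values: {3.5 kHz, 7 kHz, 7.5 kHz}.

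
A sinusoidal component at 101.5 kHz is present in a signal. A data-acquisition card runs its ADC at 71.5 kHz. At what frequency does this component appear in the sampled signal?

101.5 kHz mod fs = 30 kHz.
30 kHz ≤ fs/2 = 35.75 kHz, appears at 30 kHz.

30 kHz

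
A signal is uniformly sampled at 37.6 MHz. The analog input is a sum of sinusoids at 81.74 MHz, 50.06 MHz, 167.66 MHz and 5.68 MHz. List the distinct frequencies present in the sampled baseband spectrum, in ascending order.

fs/2 = 18.8 MHz.
81.74 MHz mod fs = 6.54 MHz.
6.54 MHz ≤ fs/2 = 18.8 MHz, appears at 6.54 MHz.
50.06 MHz mod fs = 12.46 MHz.
12.46 MHz ≤ fs/2 = 18.8 MHz, appears at 12.46 MHz.
167.66 MHz mod fs = 17.26 MHz.
17.26 MHz ≤ fs/2 = 18.8 MHz, appears at 17.26 MHz.
5.68 MHz ≤ fs/2 = 18.8 MHz, passes unchanged.
Distinct values: {5.68 MHz, 6.54 MHz, 12.46 MHz, 17.26 MHz}.

5.68 MHz, 6.54 MHz, 12.46 MHz, 17.26 MHz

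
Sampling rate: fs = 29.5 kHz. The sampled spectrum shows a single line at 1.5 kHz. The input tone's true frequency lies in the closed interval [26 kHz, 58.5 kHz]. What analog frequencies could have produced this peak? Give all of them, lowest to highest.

Frequencies that alias to 1.5 kHz are k·fs ± 1.5 kHz for integer k ≥ 0.
k=0: 1.5 kHz.
k=1: 28 kHz, 31 kHz.
k=2: 57.5 kHz, 60.5 kHz.
k=3: 87 kHz, 90 kHz.
Within [26 kHz, 58.5 kHz]: 28 kHz, 31 kHz, 57.5 kHz.

28 kHz, 31 kHz, 57.5 kHz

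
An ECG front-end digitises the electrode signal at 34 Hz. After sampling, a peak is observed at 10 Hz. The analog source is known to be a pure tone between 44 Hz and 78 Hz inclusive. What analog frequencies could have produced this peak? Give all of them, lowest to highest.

Frequencies that alias to 10 Hz are k·fs ± 10 Hz for integer k ≥ 0.
k=0: 10 Hz.
k=1: 24 Hz, 44 Hz.
k=2: 58 Hz, 78 Hz.
k=3: 92 Hz, 112 Hz.
Within [44 Hz, 78 Hz]: 44 Hz, 58 Hz, 78 Hz.

44 Hz, 58 Hz, 78 Hz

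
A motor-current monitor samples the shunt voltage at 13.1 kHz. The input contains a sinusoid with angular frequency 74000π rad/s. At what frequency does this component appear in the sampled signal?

2.3 kHz

ω = 74000π rad/s → f = ω/(2π) = 37000 Hz = 37 kHz.
37 kHz mod fs = 10.8 kHz.
10.8 kHz > fs/2 = 6.55 kHz, folds to fs − 10.8 kHz = 2.3 kHz.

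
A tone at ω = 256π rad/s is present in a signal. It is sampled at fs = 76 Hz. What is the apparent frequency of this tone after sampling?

24 Hz

ω = 256π rad/s → f = ω/(2π) = 128 Hz.
128 Hz mod fs = 52 Hz.
52 Hz > fs/2 = 38 Hz, folds to fs − 52 Hz = 24 Hz.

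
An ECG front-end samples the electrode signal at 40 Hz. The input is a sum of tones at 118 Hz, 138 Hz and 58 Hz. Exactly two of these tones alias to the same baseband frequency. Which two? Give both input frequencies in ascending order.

58 Hz, 138 Hz

fs/2 = 20 Hz.
118 Hz mod fs = 38 Hz.
38 Hz > fs/2 = 20 Hz, folds to fs − 38 Hz = 2 Hz.
138 Hz mod fs = 18 Hz.
18 Hz ≤ fs/2 = 20 Hz, appears at 18 Hz.
58 Hz mod fs = 18 Hz.
18 Hz ≤ fs/2 = 20 Hz, appears at 18 Hz.
58 Hz and 138 Hz both map to 18 Hz.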